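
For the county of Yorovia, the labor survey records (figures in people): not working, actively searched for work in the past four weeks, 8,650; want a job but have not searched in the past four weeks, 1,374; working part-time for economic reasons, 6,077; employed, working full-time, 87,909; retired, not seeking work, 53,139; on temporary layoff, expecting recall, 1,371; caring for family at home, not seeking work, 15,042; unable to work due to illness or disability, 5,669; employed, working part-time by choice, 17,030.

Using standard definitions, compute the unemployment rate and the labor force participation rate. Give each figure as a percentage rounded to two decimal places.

Unemployment rate ≈ 8.28%; labor force participation rate ≈ 61.67%.

Employed = 6,077 + 87,909 + 17,030 = 111,016 (anyone who worked, including part-time for economic reasons, counts as employed).
Unemployed = 8,650 + 1,371 = 10,021 (jobless and actively searching, or on temporary layoff).
Labor force = 111,016 + 10,021 = 121,037.
Not in labor force = 1,374 + 53,139 + 15,042 + 5,669 = 75,224 (those not working and not actively searching are outside the labor force — including those who want a job but have given up searching).
Civilian working-age population = 121,037 + 75,224 = 196,261.
Unemployment rate = 10,021 / 121,037 = 8.28%.
Labor force participation rate = 121,037 / 196,261 = 61.67%.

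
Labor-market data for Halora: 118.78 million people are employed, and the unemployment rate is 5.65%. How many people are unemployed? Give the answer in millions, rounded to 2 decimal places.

Let U be the number unemployed. The labor force is E + U, and U/(E+U) = 0.0565.
So U = 0.0565 × 118.78 / (1 − 0.0565) = 6.7111 / 0.9435 ≈ 7.11 million.

About 7.11 million are unemployed.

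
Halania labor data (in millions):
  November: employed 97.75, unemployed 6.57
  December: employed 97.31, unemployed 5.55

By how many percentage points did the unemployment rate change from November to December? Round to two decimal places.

The unemployment rate changed by −0.90 percentage points.

November: labor force = 97.75 + 6.57 = 104.32; u = 6.57/104.32 = 6.30%.
December: labor force = 97.31 + 5.55 = 102.86; u = 5.55/102.86 = 5.40%.
Change = 5.40% − 6.30% = −0.90 pp.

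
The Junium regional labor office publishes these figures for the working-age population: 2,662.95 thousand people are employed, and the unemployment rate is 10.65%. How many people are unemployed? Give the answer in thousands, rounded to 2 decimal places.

About 317.41 thousand are unemployed.

Let U be the number unemployed. The labor force is E + U, and U/(E+U) = 0.1065.
So U = 0.1065 × 2,662.95 / (1 − 0.1065) = 283.6042 / 0.8935 ≈ 317.41 thousand.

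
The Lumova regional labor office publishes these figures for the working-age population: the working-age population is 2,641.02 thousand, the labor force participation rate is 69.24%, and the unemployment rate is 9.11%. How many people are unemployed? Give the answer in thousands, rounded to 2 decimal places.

About 166.59 thousand are unemployed.

Labor force = 0.6924 × 2,641.02 = 1,828.64 thousand.
Unemployed = 0.0911 × 1,828.64 ≈ 166.59 thousand.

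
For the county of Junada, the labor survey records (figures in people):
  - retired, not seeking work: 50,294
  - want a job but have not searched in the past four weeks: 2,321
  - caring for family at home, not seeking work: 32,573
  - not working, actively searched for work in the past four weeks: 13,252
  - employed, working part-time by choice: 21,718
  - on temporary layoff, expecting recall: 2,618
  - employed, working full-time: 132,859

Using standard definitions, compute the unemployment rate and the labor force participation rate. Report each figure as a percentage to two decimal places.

Employed = 21,718 + 132,859 = 154,577.
Unemployed = 13,252 + 2,618 = 15,870 (jobless and actively searching, or on temporary layoff).
Labor force = 154,577 + 15,870 = 170,447.
Not in labor force = 50,294 + 2,321 + 32,573 = 85,188 (those not working and not actively searching are outside the labor force — including those who want a job but have given up searching).
Civilian working-age population = 170,447 + 85,188 = 255,635.
Unemployment rate = 15,870 / 170,447 = 9.31%.
Labor force participation rate = 170,447 / 255,635 = 66.68%.

Unemployment rate ≈ 9.31%; labor force participation rate ≈ 66.68%.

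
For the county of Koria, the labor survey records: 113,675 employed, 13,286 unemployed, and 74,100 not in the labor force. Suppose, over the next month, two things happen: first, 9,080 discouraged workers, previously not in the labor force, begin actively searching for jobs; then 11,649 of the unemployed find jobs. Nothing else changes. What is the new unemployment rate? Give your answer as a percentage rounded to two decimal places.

Initially, labor force = 113,675 + 13,286 = 126,961, so u = 13,286/126,961 = 10.46%.
After the first change, unemployed and labor force both rise by 9,080 → E = 113,675, U = 22,366, labor force = 136,041.
After the second change, unemployed falls and employed rises by 11,649; labor force unchanged → E = 125,324, U = 10,717, labor force = 136,041.
New unemployment rate = 10,717 / 136,041 = 7.88%.

New unemployment rate ≈ 7.88%.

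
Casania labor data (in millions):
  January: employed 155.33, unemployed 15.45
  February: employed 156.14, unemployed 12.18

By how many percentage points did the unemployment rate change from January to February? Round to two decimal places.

January: labor force = 155.33 + 15.45 = 170.78; u = 15.45/170.78 = 9.05%.
February: labor force = 156.14 + 12.18 = 168.32; u = 12.18/168.32 = 7.24%.
Change = 7.24% − 9.05% = −1.81 pp.

The unemployment rate changed by −1.81 percentage points.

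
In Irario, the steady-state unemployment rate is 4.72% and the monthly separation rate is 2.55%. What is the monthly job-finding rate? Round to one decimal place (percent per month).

From u* = s/(s+f): f = s·(1−u)/u.
f = 2.55 × (1 − 0.0472) / 0.0472 = 2.4296 / 0.0472 ≈ 51.5% per month.

Job-finding rate ≈ 51.5% per month.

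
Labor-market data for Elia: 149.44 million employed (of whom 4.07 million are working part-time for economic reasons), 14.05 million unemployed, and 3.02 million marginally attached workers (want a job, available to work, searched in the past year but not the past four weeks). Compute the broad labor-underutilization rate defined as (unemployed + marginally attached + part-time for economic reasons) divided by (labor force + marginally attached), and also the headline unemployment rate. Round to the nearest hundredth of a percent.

Labor force = 149.44 + 14.05 = 163.49 million.
Numerator = 14.05 + 3.02 + 4.07 = 21.14 million.
Denominator = 163.49 + 3.02 = 166.51 million.
Broad rate = 21.14 / 166.51 = 12.70%.
Headline unemployment rate = 14.05 / 163.49 = 8.59%.

Broad underutilization rate ≈ 12.70%; headline unemployment rate ≈ 8.59%.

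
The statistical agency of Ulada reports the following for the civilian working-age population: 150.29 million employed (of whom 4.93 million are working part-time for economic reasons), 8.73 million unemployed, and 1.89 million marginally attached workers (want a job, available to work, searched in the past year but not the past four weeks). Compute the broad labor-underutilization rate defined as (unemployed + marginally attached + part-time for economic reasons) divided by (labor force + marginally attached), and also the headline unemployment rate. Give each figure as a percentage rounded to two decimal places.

Broad underutilization rate ≈ 9.66%; headline unemployment rate ≈ 5.49%.

Labor force = 150.29 + 8.73 = 159.02 million.
Numerator = 8.73 + 1.89 + 4.93 = 15.55 million.
Denominator = 159.02 + 1.89 = 160.91 million.
Broad rate = 15.55 / 160.91 = 9.66%.
Headline unemployment rate = 8.73 / 159.02 = 5.49%.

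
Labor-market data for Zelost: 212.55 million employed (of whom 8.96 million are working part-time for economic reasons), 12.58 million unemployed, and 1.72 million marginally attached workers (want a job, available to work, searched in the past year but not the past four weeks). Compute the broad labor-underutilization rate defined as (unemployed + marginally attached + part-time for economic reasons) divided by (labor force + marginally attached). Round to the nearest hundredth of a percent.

Labor force = 212.55 + 12.58 = 225.13 million.
Numerator = 12.58 + 1.72 + 8.96 = 23.26 million.
Denominator = 225.13 + 1.72 = 226.85 million.
Broad rate = 23.26 / 226.85 = 10.25%.

Broad underutilization rate ≈ 10.25%.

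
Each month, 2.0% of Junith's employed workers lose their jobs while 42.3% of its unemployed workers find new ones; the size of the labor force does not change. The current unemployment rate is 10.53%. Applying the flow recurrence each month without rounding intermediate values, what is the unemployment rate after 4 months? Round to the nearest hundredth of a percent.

With a fixed labor force, u_{t+1} = u_t + s·(1−u_t) − f·u_t = u_t·(1−s−f) + s.
Here 1−s−f = 0.557 and s = 0.020.
u_1 = 0.105300 × 0.557 + 0.020 = 0.078652.
u_2 = 0.078652 × 0.557 + 0.020 = 0.063809.
u_3 = 0.063809 × 0.557 + 0.020 = 0.055542.
u_4 = 0.055542 × 0.557 + 0.020 = 0.050937.

Unemployment rate after four months ≈ 5.09%.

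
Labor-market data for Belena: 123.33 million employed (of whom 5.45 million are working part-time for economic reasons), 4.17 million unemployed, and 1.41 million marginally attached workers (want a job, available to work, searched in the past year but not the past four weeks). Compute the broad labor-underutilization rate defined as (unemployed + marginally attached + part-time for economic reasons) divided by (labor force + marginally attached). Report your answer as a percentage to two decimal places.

Broad underutilization rate ≈ 8.56%.

Labor force = 123.33 + 4.17 = 127.50 million.
Numerator = 4.17 + 1.41 + 5.45 = 11.03 million.
Denominator = 127.50 + 1.41 = 128.91 million.
Broad rate = 11.03 / 128.91 = 8.56%.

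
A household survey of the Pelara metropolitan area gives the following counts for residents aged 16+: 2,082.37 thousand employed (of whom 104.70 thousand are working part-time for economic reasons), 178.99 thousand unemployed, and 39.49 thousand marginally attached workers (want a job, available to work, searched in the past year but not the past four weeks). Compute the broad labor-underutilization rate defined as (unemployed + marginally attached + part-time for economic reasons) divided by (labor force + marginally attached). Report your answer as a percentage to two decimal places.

Labor force = 2,082.37 + 178.99 = 2,261.36 thousand.
Numerator = 178.99 + 39.49 + 104.70 = 323.18 thousand.
Denominator = 2,261.36 + 39.49 = 2,300.85 thousand.
Broad rate = 323.18 / 2,300.85 = 14.05%.

Broad underutilization rate ≈ 14.05%.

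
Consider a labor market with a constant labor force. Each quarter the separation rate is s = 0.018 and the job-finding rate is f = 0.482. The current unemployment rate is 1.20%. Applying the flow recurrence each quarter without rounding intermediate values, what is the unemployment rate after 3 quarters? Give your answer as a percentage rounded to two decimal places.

With a fixed labor force, u_{t+1} = u_t + s·(1−u_t) − f·u_t = u_t·(1−s−f) + s.
Here 1−s−f = 0.500 and s = 0.018.
u_1 = 0.012000 × 0.500 + 0.018 = 0.024000.
u_2 = 0.024000 × 0.500 + 0.018 = 0.030000.
u_3 = 0.030000 × 0.500 + 0.018 = 0.033000.

Unemployment rate after three quarters ≈ 3.30%.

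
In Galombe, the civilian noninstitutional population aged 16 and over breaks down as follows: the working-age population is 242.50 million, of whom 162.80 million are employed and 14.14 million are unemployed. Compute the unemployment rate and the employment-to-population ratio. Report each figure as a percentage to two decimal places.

Labor force = employed + unemployed = 162.80 + 14.14 = 176.94 million.
Unemployment rate = 14.14 / 176.94 = 7.99%.
Employment-population ratio = 162.80 / 242.50 = 67.13%.

Unemployment rate ≈ 7.99%; employment-population ratio ≈ 67.13%.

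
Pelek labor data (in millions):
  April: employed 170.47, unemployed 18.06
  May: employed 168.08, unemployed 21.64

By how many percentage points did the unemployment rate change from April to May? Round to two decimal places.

April: labor force = 170.47 + 18.06 = 188.53; u = 18.06/188.53 = 9.58%.
May: labor force = 168.08 + 21.64 = 189.72; u = 21.64/189.72 = 11.41%.
Change = 11.41% − 9.58% = +1.83 pp.

The unemployment rate changed by +1.83 percentage points.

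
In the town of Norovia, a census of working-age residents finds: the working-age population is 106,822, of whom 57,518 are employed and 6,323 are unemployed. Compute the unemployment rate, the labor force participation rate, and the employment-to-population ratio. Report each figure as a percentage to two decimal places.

Labor force = employed + unemployed = 57,518 + 6,323 = 63,841.
Unemployment rate = 6,323 / 63,841 = 9.90%.
Labor force participation rate = 63,841 / 106,822 = 59.76%.
Employment-population ratio = 57,518 / 106,822 = 53.84%.

Unemployment rate ≈ 9.90%; labor force participation rate ≈ 59.76%; employment-population ratio ≈ 53.84%.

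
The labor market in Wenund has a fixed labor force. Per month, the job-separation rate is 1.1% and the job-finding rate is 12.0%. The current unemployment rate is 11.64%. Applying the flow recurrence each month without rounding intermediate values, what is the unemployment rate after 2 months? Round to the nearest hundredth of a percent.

With a fixed labor force, u_{t+1} = u_t + s·(1−u_t) − f·u_t = u_t·(1−s−f) + s.
Here 1−s−f = 0.869 and s = 0.011.
u_1 = 0.116400 × 0.869 + 0.011 = 0.112152.
u_2 = 0.112152 × 0.869 + 0.011 = 0.108460.

Unemployment rate after two months ≈ 10.85%.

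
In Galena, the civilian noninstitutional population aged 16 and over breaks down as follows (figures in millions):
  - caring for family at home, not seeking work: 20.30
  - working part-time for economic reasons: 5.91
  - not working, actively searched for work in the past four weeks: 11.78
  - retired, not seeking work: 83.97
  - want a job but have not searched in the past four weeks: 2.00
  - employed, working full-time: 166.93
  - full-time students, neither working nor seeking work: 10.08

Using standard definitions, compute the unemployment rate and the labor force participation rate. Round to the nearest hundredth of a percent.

Unemployment rate ≈ 6.38%; labor force participation rate ≈ 61.34%.

Employed = 5.91 + 166.93 = 172.84 million (anyone who worked, including part-time for economic reasons, counts as employed).
Unemployed = 11.78 million.
Labor force = 172.84 + 11.78 = 184.62 million.
Not in labor force = 20.30 + 83.97 + 2.00 + 10.08 = 116.35 million (those not working and not actively searching are outside the labor force — including those who want a job but have given up searching).
Civilian working-age population = 184.62 + 116.35 = 300.97 million.
Unemployment rate = 11.78 / 184.62 = 6.38%.
Labor force participation rate = 184.62 / 300.97 = 61.34%.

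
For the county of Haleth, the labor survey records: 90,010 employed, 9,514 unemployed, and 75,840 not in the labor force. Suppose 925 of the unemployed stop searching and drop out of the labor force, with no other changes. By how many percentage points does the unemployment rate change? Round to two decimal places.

The unemployment rate changes by −0.85 percentage points.

Initially, labor force = 90,010 + 9,514 = 99,524, so u = 9,514/99,524 = 9.56%.
After the change, unemployed and labor force both fall by 925 → E = 90,010, U = 8,589, labor force = 98,599.
New unemployment rate = 8,589 / 98,599 = 8.71%.
Change = 8.71% − 9.56% = −0.85 percentage points.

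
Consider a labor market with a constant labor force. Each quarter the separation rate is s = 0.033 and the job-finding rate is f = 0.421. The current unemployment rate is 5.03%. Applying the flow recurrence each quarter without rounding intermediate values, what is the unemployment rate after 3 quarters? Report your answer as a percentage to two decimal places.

With a fixed labor force, u_{t+1} = u_t + s·(1−u_t) − f·u_t = u_t·(1−s−f) + s.
Here 1−s−f = 0.546 and s = 0.033.
u_1 = 0.050300 × 0.546 + 0.033 = 0.060464.
u_2 = 0.060464 × 0.546 + 0.033 = 0.066013.
u_3 = 0.066013 × 0.546 + 0.033 = 0.069043.

Unemployment rate after three quarters ≈ 6.90%.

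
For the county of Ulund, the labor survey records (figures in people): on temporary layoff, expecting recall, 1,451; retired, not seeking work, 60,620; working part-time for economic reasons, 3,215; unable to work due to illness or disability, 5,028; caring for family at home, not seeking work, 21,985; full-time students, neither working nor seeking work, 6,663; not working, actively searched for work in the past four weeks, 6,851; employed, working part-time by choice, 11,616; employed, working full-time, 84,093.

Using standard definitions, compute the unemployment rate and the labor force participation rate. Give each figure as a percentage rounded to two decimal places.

Unemployment rate ≈ 7.74%; labor force participation rate ≈ 53.21%.

Employed = 3,215 + 11,616 + 84,093 = 98,924 (anyone who worked, including part-time for economic reasons, counts as employed).
Unemployed = 1,451 + 6,851 = 8,302 (jobless and actively searching, or on temporary layoff).
Labor force = 98,924 + 8,302 = 107,226.
Not in labor force = 60,620 + 5,028 + 21,985 + 6,663 = 94,296 (those not working and not actively searching are outside the labor force).
Civilian working-age population = 107,226 + 94,296 = 201,522.
Unemployment rate = 8,302 / 107,226 = 7.74%.
Labor force participation rate = 107,226 / 201,522 = 53.21%.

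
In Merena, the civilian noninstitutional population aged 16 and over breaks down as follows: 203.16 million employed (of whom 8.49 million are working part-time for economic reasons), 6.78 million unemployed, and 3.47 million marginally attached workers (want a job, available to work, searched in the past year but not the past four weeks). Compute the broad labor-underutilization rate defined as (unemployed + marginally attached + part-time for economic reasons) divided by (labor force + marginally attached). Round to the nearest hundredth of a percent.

Labor force = 203.16 + 6.78 = 209.94 million.
Numerator = 6.78 + 3.47 + 8.49 = 18.74 million.
Denominator = 209.94 + 3.47 = 213.41 million.
Broad rate = 18.74 / 213.41 = 8.78%.

Broad underutilization rate ≈ 8.78%.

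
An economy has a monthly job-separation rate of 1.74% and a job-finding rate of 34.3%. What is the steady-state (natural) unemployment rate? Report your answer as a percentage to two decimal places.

Steady-state unemployment rate ≈ 4.83%.

At steady state the flows balance: s·E = f·U, so U/(E+U) = s/(s+f).
u* = 1.74 / (1.74 + 34.3) = 1.74 / 36.04 = 4.83%.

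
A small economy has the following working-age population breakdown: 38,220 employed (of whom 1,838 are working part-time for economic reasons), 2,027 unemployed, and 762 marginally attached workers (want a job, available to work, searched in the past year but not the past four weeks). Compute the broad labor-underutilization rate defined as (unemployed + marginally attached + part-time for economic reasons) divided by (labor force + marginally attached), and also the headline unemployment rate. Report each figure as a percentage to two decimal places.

Labor force = 38,220 + 2,027 = 40,247.
Numerator = 2,027 + 762 + 1,838 = 4,627.
Denominator = 40,247 + 762 = 41,009.
Broad rate = 4,627 / 41,009 = 11.28%.
Headline unemployment rate = 2,027 / 40,247 = 5.04%.

Broad underutilization rate ≈ 11.28%; headline unemployment rate ≈ 5.04%.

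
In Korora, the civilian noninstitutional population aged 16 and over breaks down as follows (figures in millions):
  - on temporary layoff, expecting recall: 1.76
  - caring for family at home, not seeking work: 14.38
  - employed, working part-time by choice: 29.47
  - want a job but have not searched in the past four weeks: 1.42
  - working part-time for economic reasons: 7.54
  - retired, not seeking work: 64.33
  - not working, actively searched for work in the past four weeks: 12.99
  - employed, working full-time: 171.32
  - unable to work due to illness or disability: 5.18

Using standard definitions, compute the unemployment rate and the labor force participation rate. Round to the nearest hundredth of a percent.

Unemployment rate ≈ 6.61%; labor force participation rate ≈ 72.34%.

Employed = 29.47 + 7.54 + 171.32 = 208.33 million (anyone who worked, including part-time for economic reasons, counts as employed).
Unemployed = 1.76 + 12.99 = 14.75 million (jobless and actively searching, or on temporary layoff).
Labor force = 208.33 + 14.75 = 223.08 million.
Not in labor force = 14.38 + 1.42 + 64.33 + 5.18 = 85.31 million (those not working and not actively searching are outside the labor force — including those who want a job but have given up searching).
Civilian working-age population = 223.08 + 85.31 = 308.39 million.
Unemployment rate = 14.75 / 223.08 = 6.61%.
Labor force participation rate = 223.08 / 308.39 = 72.34%.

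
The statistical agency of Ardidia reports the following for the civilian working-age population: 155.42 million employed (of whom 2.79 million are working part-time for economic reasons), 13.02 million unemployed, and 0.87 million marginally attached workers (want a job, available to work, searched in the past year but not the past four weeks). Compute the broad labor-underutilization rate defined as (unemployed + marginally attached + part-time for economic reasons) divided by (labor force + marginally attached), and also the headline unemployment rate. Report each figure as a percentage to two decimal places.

Labor force = 155.42 + 13.02 = 168.44 million.
Numerator = 13.02 + 0.87 + 2.79 = 16.68 million.
Denominator = 168.44 + 0.87 = 169.31 million.
Broad rate = 16.68 / 169.31 = 9.85%.
Headline unemployment rate = 13.02 / 168.44 = 7.73%.

Broad underutilization rate ≈ 9.85%; headline unemployment rate ≈ 7.73%.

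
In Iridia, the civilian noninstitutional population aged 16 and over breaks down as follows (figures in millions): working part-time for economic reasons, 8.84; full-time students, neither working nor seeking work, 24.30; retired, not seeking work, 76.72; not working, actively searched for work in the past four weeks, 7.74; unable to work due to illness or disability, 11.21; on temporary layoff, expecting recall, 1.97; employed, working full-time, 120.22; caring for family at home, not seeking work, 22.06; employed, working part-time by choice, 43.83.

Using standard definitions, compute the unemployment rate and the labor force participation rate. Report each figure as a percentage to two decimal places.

Employed = 8.84 + 120.22 + 43.83 = 172.89 million (anyone who worked, including part-time for economic reasons, counts as employed).
Unemployed = 7.74 + 1.97 = 9.71 million (jobless and actively searching, or on temporary layoff).
Labor force = 172.89 + 9.71 = 182.60 million.
Not in labor force = 24.30 + 76.72 + 11.21 + 22.06 = 134.29 million (those not working and not actively searching are outside the labor force).
Civilian working-age population = 182.60 + 134.29 = 316.89 million.
Unemployment rate = 9.71 / 182.60 = 5.32%.
Labor force participation rate = 182.60 / 316.89 = 57.62%.

Unemployment rate ≈ 5.32%; labor force participation rate ≈ 57.62%.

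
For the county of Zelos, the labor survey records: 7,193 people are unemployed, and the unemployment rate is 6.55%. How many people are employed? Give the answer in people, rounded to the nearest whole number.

About 102,624 are employed.

Labor force = U / u = 7,193 / 0.0655 ≈ 109,817.
Employed = labor force − unemployed = 109,817 − 7,193 = 102,624.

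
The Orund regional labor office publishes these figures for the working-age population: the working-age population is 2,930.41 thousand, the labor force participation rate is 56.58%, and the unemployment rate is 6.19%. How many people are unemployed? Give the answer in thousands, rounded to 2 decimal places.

About 102.63 thousand are unemployed.

Labor force = 0.5658 × 2,930.41 = 1,658.03 thousand.
Unemployed = 0.0619 × 1,658.03 ≈ 102.63 thousand.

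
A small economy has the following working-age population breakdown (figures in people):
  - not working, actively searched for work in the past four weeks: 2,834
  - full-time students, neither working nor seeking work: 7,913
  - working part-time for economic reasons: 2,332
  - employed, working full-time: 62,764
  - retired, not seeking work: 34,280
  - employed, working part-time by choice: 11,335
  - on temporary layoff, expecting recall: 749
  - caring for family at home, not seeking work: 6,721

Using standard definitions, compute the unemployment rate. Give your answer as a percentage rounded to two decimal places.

Unemployment rate ≈ 4.48%.

Employed = 2,332 + 62,764 + 11,335 = 76,431 (anyone who worked, including part-time for economic reasons, counts as employed).
Unemployed = 2,834 + 749 = 3,583 (jobless and actively searching, or on temporary layoff).
Labor force = 76,431 + 3,583 = 80,014.
Unemployment rate = 3,583 / 80,014 = 4.48%.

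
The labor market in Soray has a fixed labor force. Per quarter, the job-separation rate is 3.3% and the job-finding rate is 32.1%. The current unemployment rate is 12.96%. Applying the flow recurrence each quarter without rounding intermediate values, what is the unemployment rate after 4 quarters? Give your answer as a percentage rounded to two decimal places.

Unemployment rate after four quarters ≈ 9.96%.

With a fixed labor force, u_{t+1} = u_t + s·(1−u_t) − f·u_t = u_t·(1−s−f) + s.
Here 1−s−f = 0.646 and s = 0.033.
u_1 = 0.129600 × 0.646 + 0.033 = 0.116722.
u_2 = 0.116722 × 0.646 + 0.033 = 0.108402.
u_3 = 0.108402 × 0.646 + 0.033 = 0.103028.
u_4 = 0.103028 × 0.646 + 0.033 = 0.099556.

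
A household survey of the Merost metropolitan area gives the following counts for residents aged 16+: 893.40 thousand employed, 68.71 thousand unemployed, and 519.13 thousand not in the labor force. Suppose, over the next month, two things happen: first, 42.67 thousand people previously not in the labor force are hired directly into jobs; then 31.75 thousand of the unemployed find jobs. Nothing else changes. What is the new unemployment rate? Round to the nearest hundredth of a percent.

Initially, labor force = 893.40 + 68.71 = 962.11 thousand, so u = 68.71/962.11 = 7.14%.
After the first change, employed and labor force both rise by 42.67; unemployed unchanged → E = 936.07, U = 68.71, labor force = 1,004.78 thousand.
After the second change, unemployed falls and employed rises by 31.75; labor force unchanged → E = 967.82, U = 36.96, labor force = 1,004.78 thousand.
New unemployment rate = 36.96 / 1,004.78 = 3.68%.

New unemployment rate ≈ 3.68%.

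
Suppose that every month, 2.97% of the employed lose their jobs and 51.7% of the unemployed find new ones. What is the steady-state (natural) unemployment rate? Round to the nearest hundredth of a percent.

Steady-state unemployment rate ≈ 5.43%.

At steady state the flows balance: s·E = f·U, so U/(E+U) = s/(s+f).
u* = 2.97 / (2.97 + 51.7) = 2.97 / 54.67 = 5.43%.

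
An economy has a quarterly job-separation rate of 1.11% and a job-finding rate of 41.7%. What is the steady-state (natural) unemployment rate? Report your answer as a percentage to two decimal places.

Steady-state unemployment rate ≈ 2.59%.

At steady state the flows balance: s·E = f·U, so U/(E+U) = s/(s+f).
u* = 1.11 / (1.11 + 41.7) = 1.11 / 42.81 = 2.59%.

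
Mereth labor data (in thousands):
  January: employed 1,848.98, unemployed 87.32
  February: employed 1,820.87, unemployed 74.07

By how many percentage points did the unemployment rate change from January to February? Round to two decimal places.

January: labor force = 1,848.98 + 87.32 = 1,936.30; u = 87.32/1,936.30 = 4.51%.
February: labor force = 1,820.87 + 74.07 = 1,894.94; u = 74.07/1,894.94 = 3.91%.
Change = 3.91% − 4.51% = −0.60 pp.

The unemployment rate changed by −0.60 percentage points.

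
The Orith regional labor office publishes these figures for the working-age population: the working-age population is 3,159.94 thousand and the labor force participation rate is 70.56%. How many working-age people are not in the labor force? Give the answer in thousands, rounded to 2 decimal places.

Share not in the labor force = 1 − 0.7056 = 0.2944.
Not in labor force = 0.2944 × 3,159.94 ≈ 930.29 thousand.

About 930.29 thousand are not in the labor force.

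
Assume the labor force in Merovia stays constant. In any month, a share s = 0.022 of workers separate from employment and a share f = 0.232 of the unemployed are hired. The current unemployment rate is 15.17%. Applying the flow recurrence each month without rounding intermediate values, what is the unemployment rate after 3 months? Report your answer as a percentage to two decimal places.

Unemployment rate after three months ≈ 11.36%.

With a fixed labor force, u_{t+1} = u_t + s·(1−u_t) − f·u_t = u_t·(1−s−f) + s.
Here 1−s−f = 0.746 and s = 0.022.
u_1 = 0.151700 × 0.746 + 0.022 = 0.135168.
u_2 = 0.135168 × 0.746 + 0.022 = 0.122835.
u_3 = 0.122835 × 0.746 + 0.022 = 0.113635.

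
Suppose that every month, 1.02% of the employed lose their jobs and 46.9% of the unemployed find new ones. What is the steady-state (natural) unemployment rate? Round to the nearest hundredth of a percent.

Steady-state unemployment rate ≈ 2.13%.

At steady state the flows balance: s·E = f·U, so U/(E+U) = s/(s+f).
u* = 1.02 / (1.02 + 46.9) = 1.02 / 47.92 = 2.13%.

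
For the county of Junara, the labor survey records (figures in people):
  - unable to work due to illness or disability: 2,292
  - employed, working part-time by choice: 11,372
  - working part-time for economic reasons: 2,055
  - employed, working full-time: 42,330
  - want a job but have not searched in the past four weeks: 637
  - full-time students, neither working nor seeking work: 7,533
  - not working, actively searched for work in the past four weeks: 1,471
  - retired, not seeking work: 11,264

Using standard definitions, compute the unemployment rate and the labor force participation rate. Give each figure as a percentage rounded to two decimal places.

Employed = 11,372 + 2,055 + 42,330 = 55,757 (anyone who worked, including part-time for economic reasons, counts as employed).
Unemployed = 1,471.
Labor force = 55,757 + 1,471 = 57,228.
Not in labor force = 2,292 + 637 + 7,533 + 11,264 = 21,726 (those not working and not actively searching are outside the labor force — including those who want a job but have given up searching).
Civilian working-age population = 57,228 + 21,726 = 78,954.
Unemployment rate = 1,471 / 57,228 = 2.57%.
Labor force participation rate = 57,228 / 78,954 = 72.48%.

Unemployment rate ≈ 2.57%; labor force participation rate ≈ 72.48%.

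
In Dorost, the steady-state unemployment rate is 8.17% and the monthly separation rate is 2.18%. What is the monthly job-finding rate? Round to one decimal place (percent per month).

Job-finding rate ≈ 24.5% per month.

From u* = s/(s+f): f = s·(1−u)/u.
f = 2.18 × (1 − 0.0817) / 0.0817 = 2.0019 / 0.0817 ≈ 24.5% per month.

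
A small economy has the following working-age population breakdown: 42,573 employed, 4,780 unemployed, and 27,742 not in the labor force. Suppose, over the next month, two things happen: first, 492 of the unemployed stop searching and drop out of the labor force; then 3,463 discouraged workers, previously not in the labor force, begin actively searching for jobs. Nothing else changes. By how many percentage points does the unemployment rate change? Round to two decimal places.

Initially, labor force = 42,573 + 4,780 = 47,353, so u = 4,780/47,353 = 10.09%.
After the first change, unemployed and labor force both fall by 492 → E = 42,573, U = 4,288, labor force = 46,861.
After the second change, unemployed and labor force both rise by 3,463 → E = 42,573, U = 7,751, labor force = 50,324.
New unemployment rate = 7,751 / 50,324 = 15.40%.
Change = 15.40% − 10.09% = +5.31 percentage points.

The unemployment rate changes by +5.31 percentage points.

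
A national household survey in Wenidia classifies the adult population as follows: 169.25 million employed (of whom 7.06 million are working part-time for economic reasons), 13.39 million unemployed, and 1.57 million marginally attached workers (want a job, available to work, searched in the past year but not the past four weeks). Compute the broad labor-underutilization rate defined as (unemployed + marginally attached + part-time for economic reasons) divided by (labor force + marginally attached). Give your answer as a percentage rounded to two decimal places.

Labor force = 169.25 + 13.39 = 182.64 million.
Numerator = 13.39 + 1.57 + 7.06 = 22.02 million.
Denominator = 182.64 + 1.57 = 184.21 million.
Broad rate = 22.02 / 184.21 = 11.95%.

Broad underutilization rate ≈ 11.95%.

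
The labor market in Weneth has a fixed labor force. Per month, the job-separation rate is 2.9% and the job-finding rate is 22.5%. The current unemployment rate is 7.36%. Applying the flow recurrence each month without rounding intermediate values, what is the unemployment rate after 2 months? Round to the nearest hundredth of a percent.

Unemployment rate after two months ≈ 9.16%.

With a fixed labor force, u_{t+1} = u_t + s·(1−u_t) − f·u_t = u_t·(1−s−f) + s.
Here 1−s−f = 0.746 and s = 0.029.
u_1 = 0.073600 × 0.746 + 0.029 = 0.083906.
u_2 = 0.083906 × 0.746 + 0.029 = 0.091594.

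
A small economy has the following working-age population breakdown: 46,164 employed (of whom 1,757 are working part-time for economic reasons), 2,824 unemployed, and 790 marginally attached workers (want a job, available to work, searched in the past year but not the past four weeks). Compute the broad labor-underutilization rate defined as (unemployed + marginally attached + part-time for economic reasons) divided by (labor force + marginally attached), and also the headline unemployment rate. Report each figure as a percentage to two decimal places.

Labor force = 46,164 + 2,824 = 48,988.
Numerator = 2,824 + 790 + 1,757 = 5,371.
Denominator = 48,988 + 790 = 49,778.
Broad rate = 5,371 / 49,778 = 10.79%.
Headline unemployment rate = 2,824 / 48,988 = 5.76%.

Broad underutilization rate ≈ 10.79%; headline unemployment rate ≈ 5.76%.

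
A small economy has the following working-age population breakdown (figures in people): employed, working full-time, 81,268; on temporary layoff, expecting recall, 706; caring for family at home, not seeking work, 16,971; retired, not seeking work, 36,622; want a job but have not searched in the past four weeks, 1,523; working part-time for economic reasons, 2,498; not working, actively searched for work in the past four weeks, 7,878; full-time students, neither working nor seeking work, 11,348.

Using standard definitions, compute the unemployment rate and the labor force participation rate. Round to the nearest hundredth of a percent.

Unemployment rate ≈ 9.30%; labor force participation rate ≈ 58.15%.

Employed = 81,268 + 2,498 = 83,766 (anyone who worked, including part-time for economic reasons, counts as employed).
Unemployed = 706 + 7,878 = 8,584 (jobless and actively searching, or on temporary layoff).
Labor force = 83,766 + 8,584 = 92,350.
Not in labor force = 16,971 + 36,622 + 1,523 + 11,348 = 66,464 (those not working and not actively searching are outside the labor force — including those who want a job but have given up searching).
Civilian working-age population = 92,350 + 66,464 = 158,814.
Unemployment rate = 8,584 / 92,350 = 9.30%.
Labor force participation rate = 92,350 / 158,814 = 58.15%.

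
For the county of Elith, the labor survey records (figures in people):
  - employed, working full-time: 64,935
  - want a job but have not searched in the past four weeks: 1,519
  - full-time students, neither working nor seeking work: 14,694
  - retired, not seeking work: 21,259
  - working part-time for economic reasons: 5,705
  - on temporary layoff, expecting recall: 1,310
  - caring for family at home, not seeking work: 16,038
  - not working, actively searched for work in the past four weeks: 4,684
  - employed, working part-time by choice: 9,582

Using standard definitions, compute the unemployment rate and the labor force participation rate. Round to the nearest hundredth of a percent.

Unemployment rate ≈ 6.95%; labor force participation rate ≈ 61.70%.

Employed = 64,935 + 5,705 + 9,582 = 80,222 (anyone who worked, including part-time for economic reasons, counts as employed).
Unemployed = 1,310 + 4,684 = 5,994 (jobless and actively searching, or on temporary layoff).
Labor force = 80,222 + 5,994 = 86,216.
Not in labor force = 1,519 + 14,694 + 21,259 + 16,038 = 53,510 (those not working and not actively searching are outside the labor force — including those who want a job but have given up searching).
Civilian working-age population = 86,216 + 53,510 = 139,726.
Unemployment rate = 5,994 / 86,216 = 6.95%.
Labor force participation rate = 86,216 / 139,726 = 61.70%.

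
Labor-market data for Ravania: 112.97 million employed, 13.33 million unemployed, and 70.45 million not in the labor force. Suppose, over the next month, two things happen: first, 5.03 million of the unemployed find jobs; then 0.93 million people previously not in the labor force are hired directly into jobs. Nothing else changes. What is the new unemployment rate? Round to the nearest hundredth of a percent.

New unemployment rate ≈ 6.52%.

Initially, labor force = 112.97 + 13.33 = 126.30 million, so u = 13.33/126.30 = 10.55%.
After the first change, unemployed falls and employed rises by 5.03; labor force unchanged → E = 118.00, U = 8.30, labor force = 126.30 million.
After the second change, employed and labor force both rise by 0.93; unemployed unchanged → E = 118.93, U = 8.30, labor force = 127.23 million.
New unemployment rate = 8.30 / 127.23 = 6.52%.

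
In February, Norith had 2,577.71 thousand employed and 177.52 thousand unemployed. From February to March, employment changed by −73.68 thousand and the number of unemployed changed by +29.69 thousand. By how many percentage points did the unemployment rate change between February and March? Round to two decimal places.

The unemployment rate changed by +1.20 percentage points.

February: labor force = 2,577.71 + 177.52 = 2,755.23; u = 177.52/2,755.23 = 6.44%.
March: labor force = 2,504.03 + 207.21 = 2,711.24; u = 207.21/2,711.24 = 7.64%.
Change = 7.64% − 6.44% = +1.20 pp.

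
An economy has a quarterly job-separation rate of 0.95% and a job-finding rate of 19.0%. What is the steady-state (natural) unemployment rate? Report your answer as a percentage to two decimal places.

At steady state the flows balance: s·E = f·U, so U/(E+U) = s/(s+f).
u* = 0.95 / (0.95 + 19.0) = 0.95 / 19.95 = 4.76%.

Steady-state unemployment rate ≈ 4.76%.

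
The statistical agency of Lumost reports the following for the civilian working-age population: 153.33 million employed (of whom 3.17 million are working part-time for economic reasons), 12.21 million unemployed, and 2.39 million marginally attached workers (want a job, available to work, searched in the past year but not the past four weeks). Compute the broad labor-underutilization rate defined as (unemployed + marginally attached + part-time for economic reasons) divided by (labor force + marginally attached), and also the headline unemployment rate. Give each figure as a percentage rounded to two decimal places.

Broad underutilization rate ≈ 10.58%; headline unemployment rate ≈ 7.38%.

Labor force = 153.33 + 12.21 = 165.54 million.
Numerator = 12.21 + 2.39 + 3.17 = 17.77 million.
Denominator = 165.54 + 2.39 = 167.93 million.
Broad rate = 17.77 / 167.93 = 10.58%.
Headline unemployment rate = 12.21 / 165.54 = 7.38%.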